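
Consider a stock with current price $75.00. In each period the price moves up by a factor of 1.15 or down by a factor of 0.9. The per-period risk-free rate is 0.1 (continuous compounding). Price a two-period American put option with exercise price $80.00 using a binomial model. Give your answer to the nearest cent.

$5.00

Risk-neutral probability p = (e^0.1 − 0.9)/(1.15 − 0.9) = 0.2052/0.2500 = 0.8207
Terminal stock prices: S_uu = 99.19, S_ud = 77.62, S_dd = 60.75
Terminal payoffs (K − S): max(-19.19, 0) = 0, max(2.375, 0) = 2.375, max(19.25, 0) = 19.25
Node u (S = 86.25): continuation = e^(−0.1)·[0.8207·0.0000 + 0.1793·2.3750] = 0.3853; exercise value = 0.0000 ≤ continuation, so V_u = 0.3853
Node d (S = 67.5): continuation = e^(−0.1)·[0.8207·2.3750 + 0.1793·19.2500] = 4.8870; exercise value = 12.5000 > continuation, so V_d = 12.5000 (exercise)
Node 0 (S = 75): continuation = e^(−0.1)·[0.8207·0.3853 + 0.1793·12.5000] = 2.3143; exercise value = 5.0000 > continuation, so V_0 = 5.0000 (exercise)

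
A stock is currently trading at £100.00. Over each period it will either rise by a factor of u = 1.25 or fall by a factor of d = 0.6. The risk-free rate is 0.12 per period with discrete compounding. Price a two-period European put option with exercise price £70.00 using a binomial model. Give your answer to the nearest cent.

£1.08

Risk-neutral probability p = (1 + 0.12 − 0.6)/(1.25 − 0.6) = 0.5200/0.6500 = 0.8000
Terminal stock prices: S_uu = 156.2, S_ud = 75, S_dd = 36
Terminal payoffs (K − S): max(-86.25, 0) = 0, max(-5, 0) = 0, max(34, 0) = 34
Node u (S = 125): V_u = 1/1.12·[0.8000·0.0000 + 0.2000·0.0000] = 0.0000
Node d (S = 60): V_d = 1/1.12·[0.8000·0.0000 + 0.2000·34.0000] = 6.0714
Node 0 (S = 100): V_0 = 1/1.12·[0.8000·0.0000 + 0.2000·6.0714] = 1.0842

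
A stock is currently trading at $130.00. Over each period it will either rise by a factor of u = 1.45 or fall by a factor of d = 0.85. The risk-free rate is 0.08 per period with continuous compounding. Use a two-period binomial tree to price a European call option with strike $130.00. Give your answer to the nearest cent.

$30.70

Risk-neutral probability p = (e^0.08 − 0.85)/(1.45 − 0.85) = 0.2333/0.6000 = 0.3888
Terminal stock prices: S_uu = 273.3, S_ud = 160.2, S_dd = 93.92
Terminal payoffs (S − K): max(143.3, 0) = 143.3, max(30.22, 0) = 30.22, max(-36.08, 0) = 0
Node u (S = 188.5): V_u = e^(−0.08)·[0.3888·143.3250 + 0.6112·30.2250] = 68.4949
Node d (S = 110.5): V_d = e^(−0.08)·[0.3888·30.2250 + 0.6112·0.0000] = 10.8483
Node 0 (S = 130): V_0 = e^(−0.08)·[0.3888·68.4949 + 0.6112·10.8483] = 30.7047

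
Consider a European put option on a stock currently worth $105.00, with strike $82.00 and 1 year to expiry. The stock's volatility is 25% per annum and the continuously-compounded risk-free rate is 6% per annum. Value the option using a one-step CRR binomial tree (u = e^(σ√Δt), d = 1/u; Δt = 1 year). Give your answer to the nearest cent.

$0.09

CRR parameters: u = e^(σ√Δt) = e^(0.25·√1) = 1.2840, d = 1/u = 0.7788
Per-period rate: rΔt = 0.06·1 = 0.06, so R = e^0.06 = 1.0618
Risk-neutral probability p = (e^0.06 − 0.7788)/(1.2840 − 0.7788) = 0.2830/0.5052 = 0.5602
Terminal stock prices: S_u = 134.8, S_d = 81.77
Terminal payoffs (K − S): max(-52.82, 0) = 0, max(0.2259, 0) = 0.2259
Node 0 (S = 105): V_0 = e^(−0.06)·[0.5602·0.0000 + 0.4398·0.2259] = 0.0936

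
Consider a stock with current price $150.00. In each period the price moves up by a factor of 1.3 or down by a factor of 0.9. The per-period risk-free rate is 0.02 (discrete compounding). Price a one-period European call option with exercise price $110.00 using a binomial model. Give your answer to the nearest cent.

Risk-neutral probability p = (1 + 0.02 − 0.9)/(1.3 − 0.9) = 0.1200/0.4000 = 0.3000
Terminal stock prices: S_u = 195, S_d = 135
Terminal payoffs (S − K): max(85, 0) = 85, max(25, 0) = 25
Node 0 (S = 150): V_0 = 1/1.02·[0.3000·85.0000 + 0.7000·25.0000] = 42.1569

$42.16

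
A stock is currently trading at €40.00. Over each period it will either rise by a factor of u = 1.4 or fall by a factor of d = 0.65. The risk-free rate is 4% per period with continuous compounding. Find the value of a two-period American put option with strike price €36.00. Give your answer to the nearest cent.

Risk-neutral probability p = (e^0.04 − 0.65)/(1.4 − 0.65) = 0.3908/0.7500 = 0.5211
Terminal stock prices: S_uu = 78.4, S_ud = 36.4, S_dd = 16.9
Terminal payoffs (K − S): max(-42.4, 0) = 0, max(-0.4, 0) = 0, max(19.1, 0) = 19.1
Node u (S = 56): continuation = e^(−0.04)·[0.5211·0.0000 + 0.4789·0.0000] = 0.0000; exercise value = 0.0000 ≤ continuation, so V_u = 0.0000
Node d (S = 26): continuation = e^(−0.04)·[0.5211·0.0000 + 0.4789·19.1000] = 8.7887; exercise value = 10.0000 > continuation, so V_d = 10.0000 (exercise)
Node 0 (S = 40): continuation = e^(−0.04)·[0.5211·0.0000 + 0.4789·10.0000] = 4.6014; exercise value = 0.0000 ≤ continuation, so V_0 = 4.6014

€4.60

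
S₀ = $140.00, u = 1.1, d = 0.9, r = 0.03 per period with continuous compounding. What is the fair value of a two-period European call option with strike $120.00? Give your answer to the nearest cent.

Risk-neutral probability p = (e^0.03 − 0.9)/(1.1 − 0.9) = 0.1305/0.2000 = 0.6523
Terminal stock prices: S_uu = 169.4, S_ud = 138.6, S_dd = 113.4
Terminal payoffs (S − K): max(49.4, 0) = 49.4, max(18.6, 0) = 18.6, max(-6.6, 0) = 0
Node u (S = 154): V_u = e^(−0.03)·[0.6523·49.4000 + 0.3477·18.6000] = 37.5465
Node d (S = 126): V_d = e^(−0.03)·[0.6523·18.6000 + 0.3477·0.0000] = 11.7737
Node 0 (S = 140): V_0 = e^(−0.03)·[0.6523·37.5465 + 0.3477·11.7737] = 27.7398

$27.74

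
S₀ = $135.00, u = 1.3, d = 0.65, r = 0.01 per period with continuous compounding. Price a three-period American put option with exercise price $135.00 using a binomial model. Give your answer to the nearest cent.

Risk-neutral probability p = (e^0.01 − 0.65)/(1.3 − 0.65) = 0.3601/0.6500 = 0.5539
Terminal stock prices: S_uuu = 296.6, S_uud = 148.3, S_udd = 74.15, S_ddd = 37.07
Terminal payoffs (K − S): max(-161.6, 0) = 0, max(-13.3, 0) = 0, max(60.85, 0) = 60.85, max(97.93, 0) = 97.93
Node uu (S = 228.2): continuation = e^(−0.01)·[0.5539·0.0000 + 0.4461·0.0000] = 0.0000; exercise value = 0.0000 ≤ continuation, so V_uu = 0.0000
Node ud (S = 114.1): continuation = e^(−0.01)·[0.5539·0.0000 + 0.4461·60.8512] = 26.8742; exercise value = 20.9250 ≤ continuation, so V_ud = 26.8742
Node dd (S = 57.04): continuation = e^(−0.01)·[0.5539·60.8512 + 0.4461·97.9256] = 76.6192; exercise value = 77.9625 > continuation, so V_dd = 77.9625 (exercise)
Node u (S = 175.5): continuation = e^(−0.01)·[0.5539·0.0000 + 0.4461·26.8742] = 11.8687; exercise value = 0.0000 ≤ continuation, so V_u = 11.8687
Node d (S = 87.75): continuation = e^(−0.01)·[0.5539·26.8742 + 0.4461·77.9625] = 49.1694; exercise value = 47.2500 ≤ continuation, so V_d = 49.1694
Node 0 (S = 135): continuation = e^(−0.01)·[0.5539·11.8687 + 0.4461·49.1694] = 28.2240; exercise value = 0.0000 ≤ continuation, so V_0 = 28.2240

$28.22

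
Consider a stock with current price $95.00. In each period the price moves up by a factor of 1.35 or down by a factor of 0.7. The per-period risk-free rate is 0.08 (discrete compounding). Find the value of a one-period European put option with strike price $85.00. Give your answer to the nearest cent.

$7.12

Risk-neutral probability p = (1 + 0.08 − 0.7)/(1.35 − 0.7) = 0.3800/0.6500 = 0.5846
Terminal stock prices: S_u = 128.2, S_d = 66.5
Terminal payoffs (K − S): max(-43.25, 0) = 0, max(18.5, 0) = 18.5
Node 0 (S = 95): V_0 = 1/1.08·[0.5846·0.0000 + 0.4154·18.5000] = 7.1154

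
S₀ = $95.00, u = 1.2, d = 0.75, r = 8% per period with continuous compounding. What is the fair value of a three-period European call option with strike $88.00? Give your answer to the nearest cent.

$29.24

Risk-neutral probability p = (e^0.08 − 0.75)/(1.2 − 0.75) = 0.3333/0.4500 = 0.7406
Terminal stock prices: S_uuu = 164.2, S_uud = 102.6, S_udd = 64.12, S_ddd = 40.08
Terminal payoffs (S − K): max(76.16, 0) = 76.16, max(14.6, 0) = 14.6, max(-23.88, 0) = 0, max(-47.92, 0) = 0
Node uu (S = 136.8): V_uu = e^(−0.08)·[0.7406·76.1600 + 0.2594·14.6000] = 55.5658
Node ud (S = 85.5): V_ud = e^(−0.08)·[0.7406·14.6000 + 0.2594·0.0000] = 9.9819
Node dd (S = 53.44): V_dd = e^(−0.08)·[0.7406·0.0000 + 0.2594·0.0000] = 0.0000
Node u (S = 114): V_u = e^(−0.08)·[0.7406·55.5658 + 0.2594·9.9819] = 40.3799
Node d (S = 71.25): V_d = e^(−0.08)·[0.7406·9.9819 + 0.2594·0.0000] = 6.8246
Node 0 (S = 95): V_0 = e^(−0.08)·[0.7406·40.3799 + 0.2594·6.8246] = 29.2415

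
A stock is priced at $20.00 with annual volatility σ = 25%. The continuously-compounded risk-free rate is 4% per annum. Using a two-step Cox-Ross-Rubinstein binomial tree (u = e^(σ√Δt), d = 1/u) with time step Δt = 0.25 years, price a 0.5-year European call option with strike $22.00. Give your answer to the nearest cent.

$0.93

CRR parameters: u = e^(σ√Δt) = e^(0.25·√0.25) = 1.1331, d = 1/u = 0.8825
Per-period rate: rΔt = 0.04·0.25 = 0.01, so R = e^0.01 = 1.0101
Risk-neutral probability p = (e^0.01 − 0.8825)/(1.1331 − 0.8825) = 0.1276/0.2507 = 0.5089
Terminal stock prices: S_uu = 25.68, S_ud = 20, S_dd = 15.58
Terminal payoffs (S − K): max(3.681, 0) = 3.681, max(-2, 0) = 0, max(-6.424, 0) = 0
Node u (S = 22.66): V_u = e^(−0.01)·[0.5089·3.6805 + 0.4911·0.0000] = 1.8543
Node d (S = 17.65): V_d = e^(−0.01)·[0.5089·0.0000 + 0.4911·0.0000] = 0.0000
Node 0 (S = 20): V_0 = e^(−0.01)·[0.5089·1.8543 + 0.4911·0.0000] = 0.9343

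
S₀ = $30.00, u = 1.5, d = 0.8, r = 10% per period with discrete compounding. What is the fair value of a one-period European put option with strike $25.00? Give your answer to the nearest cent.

$0.52

Risk-neutral probability p = (1 + 0.1 − 0.8)/(1.5 − 0.8) = 0.3000/0.7000 = 0.4286
Terminal stock prices: S_u = 45, S_d = 24
Terminal payoffs (K − S): max(-20, 0) = 0, max(1, 0) = 1
Node 0 (S = 30): V_0 = 1/1.1·[0.4286·0.0000 + 0.5714·1.0000] = 0.5195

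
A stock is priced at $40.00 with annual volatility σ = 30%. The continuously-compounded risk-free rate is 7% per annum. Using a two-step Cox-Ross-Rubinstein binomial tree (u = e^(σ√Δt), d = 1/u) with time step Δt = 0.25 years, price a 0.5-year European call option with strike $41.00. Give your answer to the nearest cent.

CRR parameters: u = e^(σ√Δt) = e^(0.3·√0.25) = 1.1618, d = 1/u = 0.8607
Per-period rate: rΔt = 0.07·0.25 = 0.0175, so R = e^0.0175 = 1.0177
Risk-neutral probability p = (e^0.0175 − 0.8607)/(1.1618 − 0.8607) = 0.1569/0.3011 = 0.5212
Terminal stock prices: S_uu = 53.99, S_ud = 40, S_dd = 29.63
Terminal payoffs (S − K): max(12.99, 0) = 12.99, max(-1, 0) = 0, max(-11.37, 0) = 0
Node u (S = 46.47): V_u = e^(−0.0175)·[0.5212·12.9944 + 0.4788·0.0000] = 6.6551
Node d (S = 34.43): V_d = e^(−0.0175)·[0.5212·0.0000 + 0.4788·0.0000] = 0.0000
Node 0 (S = 40): V_0 = e^(−0.0175)·[0.5212·6.6551 + 0.4788·0.0000] = 3.4085

$3.41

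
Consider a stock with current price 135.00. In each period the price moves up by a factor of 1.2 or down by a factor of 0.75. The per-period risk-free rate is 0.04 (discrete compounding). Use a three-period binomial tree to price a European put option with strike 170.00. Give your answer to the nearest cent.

31.19

Risk-neutral probability p = (1 + 0.04 − 0.75)/(1.2 − 0.75) = 0.2900/0.4500 = 0.6444
Terminal stock prices: S_uuu = 233.3, S_uud = 145.8, S_udd = 91.12, S_ddd = 56.95
Terminal payoffs (K − S): max(-63.28, 0) = 0, max(24.2, 0) = 24.2, max(78.88, 0) = 78.88, max(113, 0) = 113
Node uu (S = 194.4): V_uu = 1/1.04·[0.6444·0.0000 + 0.3556·24.2000] = 8.2735
Node ud (S = 121.5): V_ud = 1/1.04·[0.6444·24.2000 + 0.3556·78.8750] = 41.9615
Node dd (S = 75.94): V_dd = 1/1.04·[0.6444·78.8750 + 0.3556·113.0469] = 87.5240
Node u (S = 162): V_u = 1/1.04·[0.6444·8.2735 + 0.3556·41.9615] = 19.4726
Node d (S = 101.2): V_d = 1/1.04·[0.6444·41.9615 + 0.3556·87.5240] = 55.9246
Node 0 (S = 135): V_0 = 1/1.04·[0.6444·19.4726 + 0.3556·55.9246] = 31.1858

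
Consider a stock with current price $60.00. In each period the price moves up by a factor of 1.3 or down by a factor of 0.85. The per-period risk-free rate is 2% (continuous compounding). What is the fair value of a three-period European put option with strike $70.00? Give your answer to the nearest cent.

Risk-neutral probability p = (e^0.02 − 0.85)/(1.3 − 0.85) = 0.1702/0.4500 = 0.3782
Terminal stock prices: S_uuu = 131.8, S_uud = 86.19, S_udd = 56.35, S_ddd = 36.85
Terminal payoffs (K − S): max(-61.82, 0) = 0, max(-16.19, 0) = 0, max(13.65, 0) = 13.65, max(33.15, 0) = 33.15
Node uu (S = 101.4): V_uu = e^(−0.02)·[0.3782·0.0000 + 0.6218·0.0000] = 0.0000
Node ud (S = 66.3): V_ud = e^(−0.02)·[0.3782·0.0000 + 0.6218·13.6450] = 8.3161
Node dd (S = 43.35): V_dd = e^(−0.02)·[0.3782·13.6450 + 0.6218·33.1525] = 25.2639
Node u (S = 78): V_u = e^(−0.02)·[0.3782·0.0000 + 0.6218·8.3161] = 5.0684
Node d (S = 51): V_d = e^(−0.02)·[0.3782·8.3161 + 0.6218·25.2639] = 18.4805
Node 0 (S = 60): V_0 = e^(−0.02)·[0.3782·5.0684 + 0.6218·18.4805] = 13.1422

$13.14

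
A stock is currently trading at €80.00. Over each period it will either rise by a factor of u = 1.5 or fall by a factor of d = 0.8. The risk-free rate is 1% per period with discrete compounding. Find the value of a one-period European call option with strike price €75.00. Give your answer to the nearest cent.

Risk-neutral probability p = (1 + 0.01 − 0.8)/(1.5 − 0.8) = 0.2100/0.7000 = 0.3000
Terminal stock prices: S_u = 120, S_d = 64
Terminal payoffs (S − K): max(45, 0) = 45, max(-11, 0) = 0
Node 0 (S = 80): V_0 = 1/1.01·[0.3000·45.0000 + 0.7000·0.0000] = 13.3663

€13.37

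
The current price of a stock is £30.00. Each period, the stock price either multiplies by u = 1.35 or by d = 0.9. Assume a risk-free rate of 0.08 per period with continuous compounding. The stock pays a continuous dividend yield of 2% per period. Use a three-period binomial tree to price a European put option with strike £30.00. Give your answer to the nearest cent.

Per-period risk-free factor R = e^0.08 = 1.0833; dividend-adjusted growth = e^(0.08−0.02) = 1.0618.
Risk-neutral probability p = (1.0618 − 0.9)/(1.35 − 0.9) = 0.1618/0.4500 = 0.3596
Terminal stock prices: S_uuu = 73.81, S_uud = 49.21, S_udd = 32.8, S_ddd = 21.87
Terminal payoffs (K − S): max(-43.81, 0) = 0, max(-19.21, 0) = 0, max(-2.805, 0) = 0, max(8.13, 0) = 8.13
Node uu (S = 54.68): V_uu = e^(−0.08)·[0.3596·0.0000 + 0.6404·0.0000] = 0.0000
Node ud (S = 36.45): V_ud = e^(−0.08)·[0.3596·0.0000 + 0.6404·0.0000] = 0.0000
Node dd (S = 24.3): V_dd = e^(−0.08)·[0.3596·0.0000 + 0.6404·8.1300] = 4.8059
Node u (S = 40.5): V_u = e^(−0.08)·[0.3596·0.0000 + 0.6404·0.0000] = 0.0000
Node d (S = 27): V_d = e^(−0.08)·[0.3596·0.0000 + 0.6404·4.8059] = 2.8409
Node 0 (S = 30): V_0 = e^(−0.08)·[0.3596·0.0000 + 0.6404·2.8409] = 1.6793

£1.68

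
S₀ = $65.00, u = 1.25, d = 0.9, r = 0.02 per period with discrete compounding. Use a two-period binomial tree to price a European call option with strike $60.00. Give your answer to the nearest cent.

Risk-neutral probability p = (1 + 0.02 − 0.9)/(1.25 − 0.9) = 0.1200/0.3500 = 0.3429
Terminal stock prices: S_uu = 101.6, S_ud = 73.12, S_dd = 52.65
Terminal payoffs (S − K): max(41.56, 0) = 41.56, max(13.12, 0) = 13.12, max(-7.35, 0) = 0
Node u (S = 81.25): V_u = 1/1.02·[0.3429·41.5625 + 0.6571·13.1250] = 22.4265
Node d (S = 58.5): V_d = 1/1.02·[0.3429·13.1250 + 0.6571·0.0000] = 4.4118
Node 0 (S = 65): V_0 = 1/1.02·[0.3429·22.4265 + 0.6571·4.4118] = 10.3806

$10.38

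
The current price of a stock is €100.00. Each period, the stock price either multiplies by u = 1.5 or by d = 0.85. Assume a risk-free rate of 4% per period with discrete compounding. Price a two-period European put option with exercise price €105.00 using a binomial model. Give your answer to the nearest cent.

€15.16

Risk-neutral probability p = (1 + 0.04 − 0.85)/(1.5 − 0.85) = 0.1900/0.6500 = 0.2923
Terminal stock prices: S_uu = 225, S_ud = 127.5, S_dd = 72.25
Terminal payoffs (K − S): max(-120, 0) = 0, max(-22.5, 0) = 0, max(32.75, 0) = 32.75
Node u (S = 150): V_u = 1/1.04·[0.2923·0.0000 + 0.7077·0.0000] = 0.0000
Node d (S = 85): V_d = 1/1.04·[0.2923·0.0000 + 0.7077·32.7500] = 22.2855
Node 0 (S = 100): V_0 = 1/1.04·[0.2923·0.0000 + 0.7077·22.2855] = 15.1647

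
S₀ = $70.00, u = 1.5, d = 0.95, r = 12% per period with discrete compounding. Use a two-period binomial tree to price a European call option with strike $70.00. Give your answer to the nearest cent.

$16.79

Risk-neutral probability p = (1 + 0.12 − 0.95)/(1.5 − 0.95) = 0.1700/0.5500 = 0.3091
Terminal stock prices: S_uu = 157.5, S_ud = 99.75, S_dd = 63.17
Terminal payoffs (S − K): max(87.5, 0) = 87.5, max(29.75, 0) = 29.75, max(-6.825, 0) = 0
Node u (S = 105): V_u = 1/1.12·[0.3091·87.5000 + 0.6909·29.7500] = 42.5000
Node d (S = 66.5): V_d = 1/1.12·[0.3091·29.7500 + 0.6909·0.0000] = 8.2102
Node 0 (S = 70): V_0 = 1/1.12·[0.3091·42.5000 + 0.6909·8.2102] = 16.7936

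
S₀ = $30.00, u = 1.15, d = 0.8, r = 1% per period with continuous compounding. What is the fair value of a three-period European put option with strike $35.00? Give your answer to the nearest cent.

$6.19

Risk-neutral probability p = (e^0.01 − 0.8)/(1.15 − 0.8) = 0.2101/0.3500 = 0.6001
Terminal stock prices: S_uuu = 45.63, S_uud = 31.74, S_udd = 22.08, S_ddd = 15.36
Terminal payoffs (K − S): max(-10.63, 0) = 0, max(3.26, 0) = 3.26, max(12.92, 0) = 12.92, max(19.64, 0) = 19.64
Node uu (S = 39.67): V_uu = e^(−0.01)·[0.6001·0.0000 + 0.3999·3.2600] = 1.2906
Node ud (S = 27.6): V_ud = e^(−0.01)·[0.6001·3.2600 + 0.3999·12.9200] = 7.0517
Node dd (S = 19.2): V_dd = e^(−0.01)·[0.6001·12.9200 + 0.3999·19.6400] = 15.4517
Node u (S = 34.5): V_u = e^(−0.01)·[0.6001·1.2906 + 0.3999·7.0517] = 3.5584
Node d (S = 24): V_d = e^(−0.01)·[0.6001·7.0517 + 0.3999·15.4517] = 10.3070
Node 0 (S = 30): V_0 = e^(−0.01)·[0.6001·3.5584 + 0.3999·10.3070] = 6.1946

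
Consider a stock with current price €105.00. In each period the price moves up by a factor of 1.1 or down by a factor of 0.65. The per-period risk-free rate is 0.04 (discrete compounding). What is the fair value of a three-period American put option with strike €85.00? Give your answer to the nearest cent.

€3.42

Risk-neutral probability p = (1 + 0.04 − 0.65)/(1.1 − 0.65) = 0.3900/0.4500 = 0.8667
Terminal stock prices: S_uuu = 139.8, S_uud = 82.58, S_udd = 48.8, S_ddd = 28.84
Terminal payoffs (K − S): max(-54.76, 0) = 0, max(2.417, 0) = 2.417, max(36.2, 0) = 36.2, max(56.16, 0) = 56.16
Node uu (S = 127.1): continuation = 1/1.04·[0.8667·0.0000 + 0.1333·2.4175] = 0.3099; exercise value = 0.0000 ≤ continuation, so V_uu = 0.3099
Node ud (S = 75.08): continuation = 1/1.04·[0.8667·2.4175 + 0.1333·36.2012] = 6.6558; exercise value = 9.9250 > continuation, so V_ud = 9.9250 (exercise)
Node dd (S = 44.36): continuation = 1/1.04·[0.8667·36.2012 + 0.1333·56.1644] = 37.3683; exercise value = 40.6375 > continuation, so V_dd = 40.6375 (exercise)
Node u (S = 115.5): continuation = 1/1.04·[0.8667·0.3099 + 0.1333·9.9250] = 1.5307; exercise value = 0.0000 ≤ continuation, so V_u = 1.5307
Node d (S = 68.25): continuation = 1/1.04·[0.8667·9.9250 + 0.1333·40.6375] = 13.4808; exercise value = 16.7500 > continuation, so V_d = 16.7500 (exercise)
Node 0 (S = 105): continuation = 1/1.04·[0.8667·1.5307 + 0.1333·16.7500] = 3.4230; exercise value = 0.0000 ≤ continuation, so V_0 = 3.4230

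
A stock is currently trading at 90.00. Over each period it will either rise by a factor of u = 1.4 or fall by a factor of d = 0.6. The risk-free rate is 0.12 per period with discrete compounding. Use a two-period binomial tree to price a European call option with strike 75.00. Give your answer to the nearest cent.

Risk-neutral probability p = (1 + 0.12 − 0.6)/(1.4 − 0.6) = 0.5200/0.8000 = 0.6500
Terminal stock prices: S_uu = 176.4, S_ud = 75.6, S_dd = 32.4
Terminal payoffs (S − K): max(101.4, 0) = 101.4, max(0.6, 0) = 0.6, max(-42.6, 0) = 0
Node u (S = 126): V_u = 1/1.12·[0.6500·101.4000 + 0.3500·0.6000] = 59.0357
Node d (S = 54): V_d = 1/1.12·[0.6500·0.6000 + 0.3500·0.0000] = 0.3482
Node 0 (S = 90): V_0 = 1/1.12·[0.6500·59.0357 + 0.3500·0.3482] = 34.3706

34.37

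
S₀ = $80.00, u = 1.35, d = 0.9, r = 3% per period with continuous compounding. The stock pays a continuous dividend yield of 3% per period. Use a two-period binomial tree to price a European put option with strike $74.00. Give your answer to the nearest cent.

Per-period risk-free factor R = e^0.03 = 1.0305; dividend-adjusted growth = e^(0.03−0.03) = 1.0000.
Risk-neutral probability p = (1.0000 − 0.9)/(1.35 − 0.9) = 0.1000/0.4500 = 0.2222
Terminal stock prices: S_uu = 145.8, S_ud = 97.2, S_dd = 64.8
Terminal payoffs (K − S): max(-71.8, 0) = 0, max(-23.2, 0) = 0, max(9.2, 0) = 9.2
Node u (S = 108): V_u = e^(−0.03)·[0.2222·0.0000 + 0.7778·0.0000] = 0.0000
Node d (S = 72): V_d = e^(−0.03)·[0.2222·0.0000 + 0.7778·9.2000] = 6.9441
Node 0 (S = 80): V_0 = e^(−0.03)·[0.2222·0.0000 + 0.7778·6.9441] = 5.2413

$5.24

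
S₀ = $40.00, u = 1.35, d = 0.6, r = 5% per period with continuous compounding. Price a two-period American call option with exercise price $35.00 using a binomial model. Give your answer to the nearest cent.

$12.42

Risk-neutral probability p = (e^0.05 − 0.6)/(1.35 − 0.6) = 0.4513/0.7500 = 0.6017
Terminal stock prices: S_uu = 72.9, S_ud = 32.4, S_dd = 14.4
Terminal payoffs (S − K): max(37.9, 0) = 37.9, max(-2.6, 0) = 0, max(-20.6, 0) = 0
Node u (S = 54): continuation = e^(−0.05)·[0.6017·37.9000 + 0.3983·0.0000] = 21.6921; exercise value = 19.0000 ≤ continuation, so V_u = 21.6921
Node d (S = 24): continuation = e^(−0.05)·[0.6017·0.0000 + 0.3983·0.0000] = 0.0000; exercise value = 0.0000 ≤ continuation, so V_d = 0.0000
Node 0 (S = 40): continuation = e^(−0.05)·[0.6017·21.6921 + 0.3983·0.0000] = 12.4154; exercise value = 5.0000 ≤ continuation, so V_0 = 12.4154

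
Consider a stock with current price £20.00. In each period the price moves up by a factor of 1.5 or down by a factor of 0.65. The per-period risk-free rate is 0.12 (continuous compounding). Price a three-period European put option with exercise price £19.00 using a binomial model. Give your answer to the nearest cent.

Risk-neutral probability p = (e^0.12 − 0.65)/(1.5 − 0.65) = 0.4775/0.8500 = 0.5618
Terminal stock prices: S_uuu = 67.5, S_uud = 29.25, S_udd = 12.68, S_ddd = 5.492
Terminal payoffs (K − S): max(-48.5, 0) = 0, max(-10.25, 0) = 0, max(6.325, 0) = 6.325, max(13.51, 0) = 13.51
Node uu (S = 45): V_uu = e^(−0.12)·[0.5618·0.0000 + 0.4382·0.0000] = 0.0000
Node ud (S = 19.5): V_ud = e^(−0.12)·[0.5618·0.0000 + 0.4382·6.3250] = 2.4584
Node dd (S = 8.45): V_dd = e^(−0.12)·[0.5618·6.3250 + 0.4382·13.5075] = 8.4015
Node u (S = 30): V_u = e^(−0.12)·[0.5618·0.0000 + 0.4382·2.4584] = 0.9555
Node d (S = 13): V_d = e^(−0.12)·[0.5618·2.4584 + 0.4382·8.4015] = 4.4904
Node 0 (S = 20): V_0 = e^(−0.12)·[0.5618·0.9555 + 0.4382·4.4904] = 2.2214

£2.22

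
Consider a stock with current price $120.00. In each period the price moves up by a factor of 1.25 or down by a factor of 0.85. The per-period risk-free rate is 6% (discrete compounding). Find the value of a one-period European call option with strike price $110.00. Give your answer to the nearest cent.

Risk-neutral probability p = (1 + 0.06 − 0.85)/(1.25 − 0.85) = 0.2100/0.4000 = 0.5250
Terminal stock prices: S_u = 150, S_d = 102
Terminal payoffs (S − K): max(40, 0) = 40, max(-8, 0) = 0
Node 0 (S = 120): V_0 = 1/1.06·[0.5250·40.0000 + 0.4750·0.0000] = 19.8113

$19.81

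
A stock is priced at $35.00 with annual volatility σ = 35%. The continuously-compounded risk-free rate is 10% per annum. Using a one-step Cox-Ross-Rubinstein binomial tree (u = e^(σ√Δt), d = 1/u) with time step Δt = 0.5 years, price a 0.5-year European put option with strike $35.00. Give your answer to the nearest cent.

CRR parameters: u = e^(σ√Δt) = e^(0.35·√0.5) = 1.2808, d = 1/u = 0.7808
Per-period rate: rΔt = 0.1·0.5 = 0.05, so R = e^0.05 = 1.0513
Risk-neutral probability p = (e^0.05 − 0.7808)/(1.2808 − 0.7808) = 0.2705/0.5000 = 0.5410
Terminal stock prices: S_u = 44.83, S_d = 27.33
Terminal payoffs (K − S): max(-9.828, 0) = 0, max(7.673, 0) = 7.673
Node 0 (S = 35): V_0 = e^(−0.05)·[0.5410·0.0000 + 0.4590·7.6734] = 3.3505

$3.35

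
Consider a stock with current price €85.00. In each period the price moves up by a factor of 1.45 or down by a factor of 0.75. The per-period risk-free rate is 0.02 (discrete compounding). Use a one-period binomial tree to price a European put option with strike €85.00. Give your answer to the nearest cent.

€12.80

Risk-neutral probability p = (1 + 0.02 − 0.75)/(1.45 − 0.75) = 0.2700/0.7000 = 0.3857
Terminal stock prices: S_u = 123.2, S_d = 63.75
Terminal payoffs (K − S): max(-38.25, 0) = 0, max(21.25, 0) = 21.25
Node 0 (S = 85): V_0 = 1/1.02·[0.3857·0.0000 + 0.6143·21.2500] = 12.7976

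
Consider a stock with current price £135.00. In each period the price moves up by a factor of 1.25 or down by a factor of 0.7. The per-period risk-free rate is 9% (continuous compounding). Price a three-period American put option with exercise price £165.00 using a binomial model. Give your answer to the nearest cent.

£30.00

Risk-neutral probability p = (e^0.09 − 0.7)/(1.25 − 0.7) = 0.3942/0.5500 = 0.7167
Terminal stock prices: S_uuu = 263.7, S_uud = 147.7, S_udd = 82.69, S_ddd = 46.3
Terminal payoffs (K − S): max(-98.67, 0) = 0, max(17.34, 0) = 17.34, max(82.31, 0) = 82.31, max(118.7, 0) = 118.7
Node uu (S = 210.9): continuation = e^(−0.09)·[0.7167·0.0000 + 0.2833·17.3438] = 4.4909; exercise value = 0.0000 ≤ continuation, so V_uu = 4.4909
Node ud (S = 118.1): continuation = e^(−0.09)·[0.7167·17.3438 + 0.2833·82.3125] = 32.6736; exercise value = 46.8750 > continuation, so V_ud = 46.8750 (exercise)
Node dd (S = 66.15): continuation = e^(−0.09)·[0.7167·82.3125 + 0.2833·118.6950] = 84.6486; exercise value = 98.8500 > continuation, so V_dd = 98.8500 (exercise)
Node u (S = 168.8): continuation = e^(−0.09)·[0.7167·4.4909 + 0.2833·46.8750] = 15.0791; exercise value = 0.0000 ≤ continuation, so V_u = 15.0791
Node d (S = 94.5): continuation = e^(−0.09)·[0.7167·46.8750 + 0.2833·98.8500] = 56.2986; exercise value = 70.5000 > continuation, so V_d = 70.5000 (exercise)
Node 0 (S = 135): continuation = e^(−0.09)·[0.7167·15.0791 + 0.2833·70.5000] = 28.1316; exercise value = 30.0000 > continuation, so V_0 = 30.0000 (exercise)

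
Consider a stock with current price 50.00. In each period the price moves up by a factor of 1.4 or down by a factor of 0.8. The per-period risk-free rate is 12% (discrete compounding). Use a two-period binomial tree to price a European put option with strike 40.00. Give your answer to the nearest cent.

Risk-neutral probability p = (1 + 0.12 − 0.8)/(1.4 − 0.8) = 0.3200/0.6000 = 0.5333
Terminal stock prices: S_uu = 98, S_ud = 56, S_dd = 32
Terminal payoffs (K − S): max(-58, 0) = 0, max(-16, 0) = 0, max(8, 0) = 8
Node u (S = 70): V_u = 1/1.12·[0.5333·0.0000 + 0.4667·0.0000] = 0.0000
Node d (S = 40): V_d = 1/1.12·[0.5333·0.0000 + 0.4667·8.0000] = 3.3333
Node 0 (S = 50): V_0 = 1/1.12·[0.5333·0.0000 + 0.4667·3.3333] = 1.3889

1.39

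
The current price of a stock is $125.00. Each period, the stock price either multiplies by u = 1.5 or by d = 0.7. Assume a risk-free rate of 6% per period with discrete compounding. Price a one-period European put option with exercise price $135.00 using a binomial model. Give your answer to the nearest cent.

Risk-neutral probability p = (1 + 0.06 − 0.7)/(1.5 − 0.7) = 0.3600/0.8000 = 0.4500
Terminal stock prices: S_u = 187.5, S_d = 87.5
Terminal payoffs (K − S): max(-52.5, 0) = 0, max(47.5, 0) = 47.5
Node 0 (S = 125): V_0 = 1/1.06·[0.4500·0.0000 + 0.5500·47.5000] = 24.6462

$24.65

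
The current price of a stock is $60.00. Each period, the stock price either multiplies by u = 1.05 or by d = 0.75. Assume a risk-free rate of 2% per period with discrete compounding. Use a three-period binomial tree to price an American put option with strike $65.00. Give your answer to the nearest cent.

Risk-neutral probability p = (1 + 0.02 − 0.75)/(1.05 − 0.75) = 0.2700/0.3000 = 0.9000
Terminal stock prices: S_uuu = 69.46, S_uud = 49.61, S_udd = 35.44, S_ddd = 25.31
Terminal payoffs (K − S): max(-4.458, 0) = 0, max(15.39, 0) = 15.39, max(29.56, 0) = 29.56, max(39.69, 0) = 39.69
Node uu (S = 66.15): continuation = 1/1.02·[0.9000·0.0000 + 0.1000·15.3875] = 1.5086; exercise value = 0.0000 ≤ continuation, so V_uu = 1.5086
Node ud (S = 47.25): continuation = 1/1.02·[0.9000·15.3875 + 0.1000·29.5625] = 16.4755; exercise value = 17.7500 > continuation, so V_ud = 17.7500 (exercise)
Node dd (S = 33.75): continuation = 1/1.02·[0.9000·29.5625 + 0.1000·39.6875] = 29.9755; exercise value = 31.2500 > continuation, so V_dd = 31.2500 (exercise)
Node u (S = 63): continuation = 1/1.02·[0.9000·1.5086 + 0.1000·17.7500] = 3.0713; exercise value = 2.0000 ≤ continuation, so V_u = 3.0713
Node d (S = 45): continuation = 1/1.02·[0.9000·17.7500 + 0.1000·31.2500] = 18.7255; exercise value = 20.0000 > continuation, so V_d = 20.0000 (exercise)
Node 0 (S = 60): continuation = 1/1.02·[0.9000·3.0713 + 0.1000·20.0000] = 4.6708; exercise value = 5.0000 > continuation, so V_0 = 5.0000 (exercise)

$5.00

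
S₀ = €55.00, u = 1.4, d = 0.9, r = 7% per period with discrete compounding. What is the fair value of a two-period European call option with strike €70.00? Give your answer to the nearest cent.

€3.82

Risk-neutral probability p = (1 + 0.07 − 0.9)/(1.4 − 0.9) = 0.1700/0.5000 = 0.3400
Terminal stock prices: S_uu = 107.8, S_ud = 69.3, S_dd = 44.55
Terminal payoffs (S − K): max(37.8, 0) = 37.8, max(-0.7, 0) = 0, max(-25.45, 0) = 0
Node u (S = 77): V_u = 1/1.07·[0.3400·37.8000 + 0.6600·0.0000] = 12.0112
Node d (S = 49.5): V_d = 1/1.07·[0.3400·0.0000 + 0.6600·0.0000] = 0.0000
Node 0 (S = 55): V_0 = 1/1.07·[0.3400·12.0112 + 0.6600·0.0000] = 3.8166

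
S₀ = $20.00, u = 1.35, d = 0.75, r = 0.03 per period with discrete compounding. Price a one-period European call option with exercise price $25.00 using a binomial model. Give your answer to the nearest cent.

$0.91

Risk-neutral probability p = (1 + 0.03 − 0.75)/(1.35 − 0.75) = 0.2800/0.6000 = 0.4667
Terminal stock prices: S_u = 27, S_d = 15
Terminal payoffs (S − K): max(2, 0) = 2, max(-10, 0) = 0
Node 0 (S = 20): V_0 = 1/1.03·[0.4667·2.0000 + 0.5333·0.0000] = 0.9061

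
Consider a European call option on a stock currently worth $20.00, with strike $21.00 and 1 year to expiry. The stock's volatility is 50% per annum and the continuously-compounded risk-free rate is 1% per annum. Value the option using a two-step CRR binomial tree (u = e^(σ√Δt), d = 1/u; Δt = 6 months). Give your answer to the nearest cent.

$3.41

CRR parameters: u = e^(σ√Δt) = e^(0.5·√0.5) = 1.4241, d = 1/u = 0.7022
Per-period rate: rΔt = 0.01·0.5 = 0.005, so R = e^0.005 = 1.0050
Risk-neutral probability p = (e^0.005 − 0.7022)/(1.4241 − 0.7022) = 0.3028/0.7219 = 0.4195
Terminal stock prices: S_uu = 40.56, S_ud = 20, S_dd = 9.861
Terminal payoffs (S − K): max(19.56, 0) = 19.56, max(-1, 0) = 0, max(-11.14, 0) = 0
Node u (S = 28.48): V_u = e^(−0.005)·[0.4195·19.5623 + 0.5805·0.0000] = 8.1648
Node d (S = 14.04): V_d = e^(−0.005)·[0.4195·0.0000 + 0.5805·0.0000] = 0.0000
Node 0 (S = 20): V_0 = e^(−0.005)·[0.4195·8.1648 + 0.5805·0.0000] = 3.4077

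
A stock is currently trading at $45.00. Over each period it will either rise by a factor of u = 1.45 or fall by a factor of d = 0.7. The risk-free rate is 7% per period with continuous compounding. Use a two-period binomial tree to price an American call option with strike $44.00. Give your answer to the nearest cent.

Risk-neutral probability p = (e^0.07 − 0.7)/(1.45 − 0.7) = 0.3725/0.7500 = 0.4967
Terminal stock prices: S_uu = 94.61, S_ud = 45.67, S_dd = 22.05
Terminal payoffs (S − K): max(50.61, 0) = 50.61, max(1.675, 0) = 1.675, max(-21.95, 0) = 0
Node u (S = 65.25): continuation = e^(−0.07)·[0.4967·50.6125 + 0.5033·1.6750] = 24.2247; exercise value = 21.2500 ≤ continuation, so V_u = 24.2247
Node d (S = 31.5): continuation = e^(−0.07)·[0.4967·1.6750 + 0.5033·0.0000] = 0.7757; exercise value = 0.0000 ≤ continuation, so V_d = 0.7757
Node 0 (S = 45): continuation = e^(−0.07)·[0.4967·24.2247 + 0.5033·0.7757] = 11.5825; exercise value = 1.0000 ≤ continuation, so V_0 = 11.5825

$11.58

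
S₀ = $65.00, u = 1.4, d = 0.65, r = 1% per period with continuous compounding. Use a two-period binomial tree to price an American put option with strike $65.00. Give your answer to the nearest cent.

Risk-neutral probability p = (e^0.01 − 0.65)/(1.4 − 0.65) = 0.3601/0.7500 = 0.4801
Terminal stock prices: S_uu = 127.4, S_ud = 59.15, S_dd = 27.46
Terminal payoffs (K − S): max(-62.4, 0) = 0, max(5.85, 0) = 5.85, max(37.54, 0) = 37.54
Node u (S = 91): continuation = e^(−0.01)·[0.4801·0.0000 + 0.5199·5.8500] = 3.0113; exercise value = 0.0000 ≤ continuation, so V_u = 3.0113
Node d (S = 42.25): continuation = e^(−0.01)·[0.4801·5.8500 + 0.5199·37.5375] = 22.1032; exercise value = 22.7500 > continuation, so V_d = 22.7500 (exercise)
Node 0 (S = 65): continuation = e^(−0.01)·[0.4801·3.0113 + 0.5199·22.7500] = 13.1420; exercise value = 0.0000 ≤ continuation, so V_0 = 13.1420

$13.14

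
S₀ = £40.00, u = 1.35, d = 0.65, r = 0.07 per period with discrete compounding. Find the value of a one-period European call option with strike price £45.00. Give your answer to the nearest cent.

£5.05

Risk-neutral probability p = (1 + 0.07 − 0.65)/(1.35 − 0.65) = 0.4200/0.7000 = 0.6000
Terminal stock prices: S_u = 54, S_d = 26
Terminal payoffs (S − K): max(9, 0) = 9, max(-19, 0) = 0
Node 0 (S = 40): V_0 = 1/1.07·[0.6000·9.0000 + 0.4000·0.0000] = 5.0467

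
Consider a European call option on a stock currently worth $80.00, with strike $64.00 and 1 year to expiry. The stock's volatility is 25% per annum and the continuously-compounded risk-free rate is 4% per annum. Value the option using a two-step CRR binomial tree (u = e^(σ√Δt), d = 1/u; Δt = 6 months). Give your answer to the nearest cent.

$20.29

CRR parameters: u = e^(σ√Δt) = e^(0.25·√0.5) = 1.1934, d = 1/u = 0.8380
Per-period rate: rΔt = 0.04·0.5 = 0.02, so R = e^0.02 = 1.0202
Risk-neutral probability p = (e^0.02 − 0.8380)/(1.1934 − 0.8380) = 0.1822/0.3554 = 0.5128
Terminal stock prices: S_uu = 113.9, S_ud = 80, S_dd = 56.18
Terminal payoffs (S − K): max(49.93, 0) = 49.93, max(16, 0) = 16, max(-7.825, 0) = 0
Node u (S = 95.47): V_u = e^(−0.02)·[0.5128·49.9295 + 0.4872·16.0000] = 32.7365
Node d (S = 67.04): V_d = e^(−0.02)·[0.5128·16.0000 + 0.4872·0.0000] = 8.0417
Node 0 (S = 80): V_0 = e^(−0.02)·[0.5128·32.7365 + 0.4872·8.0417] = 20.2943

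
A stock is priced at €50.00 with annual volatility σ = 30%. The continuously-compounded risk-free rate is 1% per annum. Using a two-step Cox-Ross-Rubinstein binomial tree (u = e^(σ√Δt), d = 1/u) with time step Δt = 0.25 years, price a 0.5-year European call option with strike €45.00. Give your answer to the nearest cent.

€7.44

CRR parameters: u = e^(σ√Δt) = e^(0.3·√0.25) = 1.1618, d = 1/u = 0.8607
Per-period rate: rΔt = 0.01·0.25 = 0.0025, so R = e^0.0025 = 1.0025
Risk-neutral probability p = (e^0.0025 − 0.8607)/(1.1618 − 0.8607) = 0.1418/0.3011 = 0.4709
Terminal stock prices: S_uu = 67.49, S_ud = 50, S_dd = 37.04
Terminal payoffs (S − K): max(22.49, 0) = 22.49, max(5, 0) = 5, max(-7.959, 0) = 0
Node u (S = 58.09): V_u = e^(−0.0025)·[0.4709·22.4929 + 0.5291·5.0000] = 13.2041
Node d (S = 43.04): V_d = e^(−0.0025)·[0.4709·5.0000 + 0.5291·0.0000] = 2.3485
Node 0 (S = 50): V_0 = e^(−0.0025)·[0.4709·13.2041 + 0.5291·2.3485] = 7.4416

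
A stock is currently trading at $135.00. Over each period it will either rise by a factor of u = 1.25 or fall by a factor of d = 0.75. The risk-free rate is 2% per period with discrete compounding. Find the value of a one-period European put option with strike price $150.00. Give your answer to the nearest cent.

Risk-neutral probability p = (1 + 0.02 − 0.75)/(1.25 − 0.75) = 0.2700/0.5000 = 0.5400
Terminal stock prices: S_u = 168.8, S_d = 101.2
Terminal payoffs (K − S): max(-18.75, 0) = 0, max(48.75, 0) = 48.75
Node 0 (S = 135): V_0 = 1/1.02·[0.5400·0.0000 + 0.4600·48.7500] = 21.9853

$21.99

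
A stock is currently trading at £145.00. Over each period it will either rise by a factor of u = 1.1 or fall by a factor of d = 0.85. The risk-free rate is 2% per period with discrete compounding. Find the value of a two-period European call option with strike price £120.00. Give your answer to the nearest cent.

Risk-neutral probability p = (1 + 0.02 − 0.85)/(1.1 − 0.85) = 0.1700/0.2500 = 0.6800
Terminal stock prices: S_uu = 175.5, S_ud = 135.6, S_dd = 104.8
Terminal payoffs (S − K): max(55.45, 0) = 55.45, max(15.57, 0) = 15.57, max(-15.24, 0) = 0
Node u (S = 159.5): V_u = 1/1.02·[0.6800·55.4500 + 0.3200·15.5750] = 41.8529
Node d (S = 123.2): V_d = 1/1.02·[0.6800·15.5750 + 0.3200·0.0000] = 10.3833
Node 0 (S = 145): V_0 = 1/1.02·[0.6800·41.8529 + 0.3200·10.3833] = 31.1595

£31.16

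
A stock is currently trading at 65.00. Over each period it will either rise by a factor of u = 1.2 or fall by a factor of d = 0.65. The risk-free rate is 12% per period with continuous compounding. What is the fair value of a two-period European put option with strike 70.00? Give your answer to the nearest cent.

Risk-neutral probability p = (e^0.12 − 0.65)/(1.2 − 0.65) = 0.4775/0.5500 = 0.8682
Terminal stock prices: S_uu = 93.6, S_ud = 50.7, S_dd = 27.46
Terminal payoffs (K − S): max(-23.6, 0) = 0, max(19.3, 0) = 19.3, max(42.54, 0) = 42.54
Node u (S = 78): V_u = e^(−0.12)·[0.8682·0.0000 + 0.1318·19.3000] = 2.2565
Node d (S = 42.25): V_d = e^(−0.12)·[0.8682·19.3000 + 0.1318·42.5375] = 19.8344
Node 0 (S = 65): V_0 = e^(−0.12)·[0.8682·2.2565 + 0.1318·19.8344] = 4.0565

4.06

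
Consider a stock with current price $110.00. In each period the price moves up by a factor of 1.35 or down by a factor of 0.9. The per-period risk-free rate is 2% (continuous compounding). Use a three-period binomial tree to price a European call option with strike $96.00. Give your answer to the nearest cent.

Risk-neutral probability p = (e^0.02 − 0.9)/(1.35 − 0.9) = 0.1202/0.4500 = 0.2671
Terminal stock prices: S_uuu = 270.6, S_uud = 180.4, S_udd = 120.3, S_ddd = 80.19
Terminal payoffs (S − K): max(174.6, 0) = 174.6, max(84.43, 0) = 84.43, max(24.29, 0) = 24.29, max(-15.81, 0) = 0
Node uu (S = 200.5): V_uu = e^(−0.02)·[0.2671·174.6413 + 0.7329·84.4275] = 106.3759
Node ud (S = 133.7): V_ud = e^(−0.02)·[0.2671·84.4275 + 0.7329·24.2850] = 39.5509
Node dd (S = 89.1): V_dd = e^(−0.02)·[0.2671·24.2850 + 0.7329·0.0000] = 6.3584
Node u (S = 148.5): V_u = e^(−0.02)·[0.2671·106.3759 + 0.7329·39.5509] = 56.2642
Node d (S = 99): V_d = e^(−0.02)·[0.2671·39.5509 + 0.7329·6.3584] = 14.9231
Node 0 (S = 110): V_0 = e^(−0.02)·[0.2671·56.2642 + 0.7329·14.9231] = 25.4518

$25.45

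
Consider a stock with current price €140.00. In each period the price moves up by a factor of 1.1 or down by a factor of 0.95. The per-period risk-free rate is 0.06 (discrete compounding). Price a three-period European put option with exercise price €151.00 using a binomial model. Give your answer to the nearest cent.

Risk-neutral probability p = (1 + 0.06 − 0.95)/(1.1 − 0.95) = 0.1100/0.1500 = 0.7333
Terminal stock prices: S_uuu = 186.3, S_uud = 160.9, S_udd = 139, S_ddd = 120
Terminal payoffs (K − S): max(-35.34, 0) = 0, max(-9.93, 0) = 0, max(12.02, 0) = 12.02, max(30.97, 0) = 30.97
Node uu (S = 169.4): V_uu = 1/1.06·[0.7333·0.0000 + 0.2667·0.0000] = 0.0000
Node ud (S = 146.3): V_ud = 1/1.06·[0.7333·0.0000 + 0.2667·12.0150] = 3.0226
Node dd (S = 126.3): V_dd = 1/1.06·[0.7333·12.0150 + 0.2667·30.9675] = 16.1028
Node u (S = 154): V_u = 1/1.06·[0.7333·0.0000 + 0.2667·3.0226] = 0.7604
Node d (S = 133): V_d = 1/1.06·[0.7333·3.0226 + 0.2667·16.1028] = 6.1422
Node 0 (S = 140): V_0 = 1/1.06·[0.7333·0.7604 + 0.2667·6.1422] = 2.0713

€2.07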